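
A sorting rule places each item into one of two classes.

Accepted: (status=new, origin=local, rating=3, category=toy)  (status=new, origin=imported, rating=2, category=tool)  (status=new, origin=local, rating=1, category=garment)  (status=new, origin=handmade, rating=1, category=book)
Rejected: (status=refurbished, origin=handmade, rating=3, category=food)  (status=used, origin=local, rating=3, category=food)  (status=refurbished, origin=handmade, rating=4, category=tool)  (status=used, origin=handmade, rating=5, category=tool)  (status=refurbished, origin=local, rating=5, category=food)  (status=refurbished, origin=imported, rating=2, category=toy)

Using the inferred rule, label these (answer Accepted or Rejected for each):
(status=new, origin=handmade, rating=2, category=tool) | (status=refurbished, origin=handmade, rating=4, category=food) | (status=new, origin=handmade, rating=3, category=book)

Accepted, Rejected, Accepted

Every 'Accepted' example satisfies: status is new. None of the 'Rejected' examples do.
(status=new, origin=handmade, rating=2, category=tool): status is new, passes → Accepted.
(status=refurbished, origin=handmade, rating=4, category=food): status is refurbished, does not satisfy this → Rejected.
(status=new, origin=handmade, rating=3, category=book): status is new, passes → Accepted.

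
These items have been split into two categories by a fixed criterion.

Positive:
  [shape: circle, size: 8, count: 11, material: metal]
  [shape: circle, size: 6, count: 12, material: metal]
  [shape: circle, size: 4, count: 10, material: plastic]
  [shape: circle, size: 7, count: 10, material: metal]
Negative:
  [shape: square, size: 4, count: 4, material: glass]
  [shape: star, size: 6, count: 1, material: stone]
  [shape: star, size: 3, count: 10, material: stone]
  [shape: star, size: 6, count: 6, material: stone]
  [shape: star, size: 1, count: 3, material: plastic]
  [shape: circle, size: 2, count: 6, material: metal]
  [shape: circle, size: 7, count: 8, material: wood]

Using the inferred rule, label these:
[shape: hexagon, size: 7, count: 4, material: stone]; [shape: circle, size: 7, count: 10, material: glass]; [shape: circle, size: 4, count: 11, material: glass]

Negative, Positive, Positive

The simplest hypothesis consistent with all the labels is: shape is circle AND count ≥ 10.
Negative: [shape: hexagon, size: 7, count: 4, material: stone], since shape is hexagon, count = 4.
Positive: [shape: circle, size: 7, count: 10, material: glass], since shape is circle, count = 10.
Positive: [shape: circle, size: 4, count: 11, material: glass], since shape is circle, count = 11.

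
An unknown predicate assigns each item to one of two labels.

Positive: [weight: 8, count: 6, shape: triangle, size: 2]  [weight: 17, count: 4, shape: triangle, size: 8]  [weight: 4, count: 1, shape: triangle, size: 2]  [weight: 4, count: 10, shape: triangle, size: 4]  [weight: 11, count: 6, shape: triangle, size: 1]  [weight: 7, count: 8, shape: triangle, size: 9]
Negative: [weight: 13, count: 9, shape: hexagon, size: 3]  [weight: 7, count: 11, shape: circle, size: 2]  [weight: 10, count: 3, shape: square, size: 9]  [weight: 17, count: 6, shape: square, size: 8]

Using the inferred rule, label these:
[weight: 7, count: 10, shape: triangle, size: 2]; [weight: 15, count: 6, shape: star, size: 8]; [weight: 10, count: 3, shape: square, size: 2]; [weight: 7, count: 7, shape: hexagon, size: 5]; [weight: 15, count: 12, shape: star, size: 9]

Rule: shape is triangle. This holds for each 'Positive' example and fails for each 'Negative' one.
[weight: 7, count: 10, shape: triangle, size: 2]: shape is triangle — matches, so Positive. [weight: 15, count: 6, shape: star, size: 8]: shape is star — doesn't qualify, so Negative. [weight: 10, count: 3, shape: square, size: 2]: shape is square — doesn't qualify, so Negative. [weight: 7, count: 7, shape: hexagon, size: 5]: shape is hexagon — doesn't qualify, so Negative. [weight: 15, count: 12, shape: star, size: 9]: shape is star — doesn't qualify, so Negative.

Positive, Negative, Negative, Negative, Negative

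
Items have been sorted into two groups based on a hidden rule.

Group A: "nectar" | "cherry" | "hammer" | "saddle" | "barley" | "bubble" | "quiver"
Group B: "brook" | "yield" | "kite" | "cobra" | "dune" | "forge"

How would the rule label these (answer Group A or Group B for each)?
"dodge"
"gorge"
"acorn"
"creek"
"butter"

Group B, Group B, Group B, Group B, Group A

Rule: length 6. This holds for each 'Group A' example and fails for each 'Group B' one.
"dodge" → length 5 → Group B. "gorge" → length 5 → Group B. "acorn" → length 5 → Group B. "creek" → length 5 → Group B. "butter" → length 6 → Group A.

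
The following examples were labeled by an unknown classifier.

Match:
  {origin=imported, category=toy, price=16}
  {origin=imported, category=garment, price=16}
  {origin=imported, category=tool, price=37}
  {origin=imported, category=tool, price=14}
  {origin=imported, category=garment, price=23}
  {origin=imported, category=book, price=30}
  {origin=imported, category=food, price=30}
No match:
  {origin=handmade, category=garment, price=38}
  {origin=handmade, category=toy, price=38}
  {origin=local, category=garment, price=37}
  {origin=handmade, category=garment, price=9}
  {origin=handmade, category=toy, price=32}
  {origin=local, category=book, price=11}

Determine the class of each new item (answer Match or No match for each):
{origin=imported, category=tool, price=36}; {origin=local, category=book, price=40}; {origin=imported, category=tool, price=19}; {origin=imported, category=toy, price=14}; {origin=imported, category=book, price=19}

Match, No match, Match, Match, Match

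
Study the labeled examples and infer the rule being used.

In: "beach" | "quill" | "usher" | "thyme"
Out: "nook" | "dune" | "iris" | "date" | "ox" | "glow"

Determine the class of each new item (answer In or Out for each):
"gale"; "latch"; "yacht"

Out, In, In

Rule: odd length. This holds for each 'In' example and fails for each 'Out' one.
"gale": Out (length 4). "latch": In (length 5). "yacht": In (length 5).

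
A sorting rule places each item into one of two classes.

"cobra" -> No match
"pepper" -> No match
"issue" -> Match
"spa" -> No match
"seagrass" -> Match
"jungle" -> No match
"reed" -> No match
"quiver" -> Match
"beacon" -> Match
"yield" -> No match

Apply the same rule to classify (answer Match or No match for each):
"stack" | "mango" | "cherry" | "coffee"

No match, No match, No match, Match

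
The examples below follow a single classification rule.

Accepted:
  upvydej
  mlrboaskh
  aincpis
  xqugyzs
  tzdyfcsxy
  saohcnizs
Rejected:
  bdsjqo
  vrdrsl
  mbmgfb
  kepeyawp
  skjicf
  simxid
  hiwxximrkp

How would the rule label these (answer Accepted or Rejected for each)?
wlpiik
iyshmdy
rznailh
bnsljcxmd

Looking at the examples, the only property every 'Accepted' case has and every 'Rejected' case lacks is: odd length.
Rejected: wlpiik, since length 6. Accepted: iyshmdy, since length 7. Accepted: rznailh, since length 7. Accepted: bnsljcxmd, since length 9.

Rejected, Accepted, Accepted, Accepted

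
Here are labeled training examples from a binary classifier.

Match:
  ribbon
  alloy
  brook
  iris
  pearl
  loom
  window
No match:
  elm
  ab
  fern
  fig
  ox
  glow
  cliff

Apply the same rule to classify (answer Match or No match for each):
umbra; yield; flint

One predicate separates the groups cleanly: has ≥ 2 vowels.
Match: umbra, since 2 vowels.
Match: yield, since 2 vowels.
No match: flint, since 1 vowel.

Match, Match, No match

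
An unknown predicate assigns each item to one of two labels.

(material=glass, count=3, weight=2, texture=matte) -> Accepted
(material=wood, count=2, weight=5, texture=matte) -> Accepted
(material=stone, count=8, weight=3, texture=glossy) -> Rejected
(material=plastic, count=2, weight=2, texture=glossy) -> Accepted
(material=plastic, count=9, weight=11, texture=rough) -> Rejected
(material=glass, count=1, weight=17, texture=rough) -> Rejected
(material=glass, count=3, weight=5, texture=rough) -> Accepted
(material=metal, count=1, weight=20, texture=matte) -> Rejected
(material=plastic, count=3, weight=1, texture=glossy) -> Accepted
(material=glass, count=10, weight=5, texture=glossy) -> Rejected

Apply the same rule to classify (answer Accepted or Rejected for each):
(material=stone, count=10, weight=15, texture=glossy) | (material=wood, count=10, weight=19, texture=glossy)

Rejected, Rejected

The rule appears to be: count ≥ 2 AND count ≤ 3.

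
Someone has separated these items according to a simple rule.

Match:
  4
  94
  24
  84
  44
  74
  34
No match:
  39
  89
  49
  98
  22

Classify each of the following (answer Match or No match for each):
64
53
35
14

Match, No match, No match, Match

The common property of the 'Match' items is: ends in digit 4. No 'No match' item has it.
64: last digit 4 — has this property, so Match. 53: last digit 3 — fails this test, so No match. 35: last digit 5 — fails this test, so No match. 14: last digit 4 — has this property, so Match.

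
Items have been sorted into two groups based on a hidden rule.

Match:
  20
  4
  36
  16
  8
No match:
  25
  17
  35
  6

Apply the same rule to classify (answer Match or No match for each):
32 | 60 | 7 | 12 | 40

Looking at the examples, the only property every 'Match' case has and every 'No match' case lacks is: multiple of 4.

Match, Match, No match, Match, Match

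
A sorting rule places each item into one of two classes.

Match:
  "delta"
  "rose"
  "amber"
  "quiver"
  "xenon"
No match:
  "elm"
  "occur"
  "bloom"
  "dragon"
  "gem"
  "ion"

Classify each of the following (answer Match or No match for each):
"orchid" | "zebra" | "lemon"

'Match' ⟺ length ≥ 4 AND contains 'e'.
"orchid" — length 6, no 'e', hence No match. "zebra" — length 5, has 'e', hence Match. "lemon" — length 5, has 'e', hence Match.

No match, Match, Match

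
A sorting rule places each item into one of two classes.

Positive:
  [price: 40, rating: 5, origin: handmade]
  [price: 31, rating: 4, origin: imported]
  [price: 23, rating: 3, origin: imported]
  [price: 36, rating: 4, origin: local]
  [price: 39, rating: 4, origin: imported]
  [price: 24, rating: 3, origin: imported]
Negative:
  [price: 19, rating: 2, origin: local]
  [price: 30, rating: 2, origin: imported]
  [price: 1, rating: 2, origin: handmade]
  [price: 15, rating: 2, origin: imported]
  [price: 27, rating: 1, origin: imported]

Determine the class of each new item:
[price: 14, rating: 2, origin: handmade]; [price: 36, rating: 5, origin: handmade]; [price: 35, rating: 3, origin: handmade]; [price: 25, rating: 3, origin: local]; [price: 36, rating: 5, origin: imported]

Every 'Positive' example satisfies: rating ≥ 3. None of the 'Negative' examples do.
Negative: [price: 14, rating: 2, origin: handmade], since rating = 2. Positive: [price: 36, rating: 5, origin: handmade], since rating = 5. Positive: [price: 35, rating: 3, origin: handmade], since rating = 3. Positive: [price: 25, rating: 3, origin: local], since rating = 3. Positive: [price: 36, rating: 5, origin: imported], since rating = 5.

Negative, Positive, Positive, Positive, Positive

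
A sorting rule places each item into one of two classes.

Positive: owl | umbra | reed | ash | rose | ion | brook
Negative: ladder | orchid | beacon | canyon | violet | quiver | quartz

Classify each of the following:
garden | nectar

Negative, Negative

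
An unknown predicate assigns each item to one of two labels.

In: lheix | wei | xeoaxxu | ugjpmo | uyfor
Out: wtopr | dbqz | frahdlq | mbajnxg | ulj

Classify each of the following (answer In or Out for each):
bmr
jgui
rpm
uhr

The rule appears to be: has ≥ 2 vowels.

Out, In, Out, Out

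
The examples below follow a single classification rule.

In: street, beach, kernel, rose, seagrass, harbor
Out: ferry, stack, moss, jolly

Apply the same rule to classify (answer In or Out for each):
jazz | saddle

The distinguishing property — has ≥ 2 vowels — holds for all the 'In' cases and none of the 'Out' cases.
Out: jazz, since 1 vowel.
In: saddle, since 2 vowels.

Out, In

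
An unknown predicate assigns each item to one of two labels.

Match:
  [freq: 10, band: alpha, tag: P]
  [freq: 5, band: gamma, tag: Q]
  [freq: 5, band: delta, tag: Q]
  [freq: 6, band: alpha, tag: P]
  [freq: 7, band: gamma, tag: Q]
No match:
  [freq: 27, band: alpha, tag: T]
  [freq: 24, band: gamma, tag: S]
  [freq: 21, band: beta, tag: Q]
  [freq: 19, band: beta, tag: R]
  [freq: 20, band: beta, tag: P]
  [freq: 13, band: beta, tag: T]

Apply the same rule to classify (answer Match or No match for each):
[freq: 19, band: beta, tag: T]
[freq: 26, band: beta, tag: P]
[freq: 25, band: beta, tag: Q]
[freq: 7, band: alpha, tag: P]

No match, No match, No match, Match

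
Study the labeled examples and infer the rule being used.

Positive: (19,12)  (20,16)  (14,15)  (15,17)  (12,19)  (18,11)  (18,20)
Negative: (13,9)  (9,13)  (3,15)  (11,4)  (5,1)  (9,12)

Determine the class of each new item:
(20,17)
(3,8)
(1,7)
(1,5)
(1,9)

Positive, Negative, Negative, Negative, Negative

Rule: sum ≥ 29. This holds for each 'Positive' example and fails for each 'Negative' one.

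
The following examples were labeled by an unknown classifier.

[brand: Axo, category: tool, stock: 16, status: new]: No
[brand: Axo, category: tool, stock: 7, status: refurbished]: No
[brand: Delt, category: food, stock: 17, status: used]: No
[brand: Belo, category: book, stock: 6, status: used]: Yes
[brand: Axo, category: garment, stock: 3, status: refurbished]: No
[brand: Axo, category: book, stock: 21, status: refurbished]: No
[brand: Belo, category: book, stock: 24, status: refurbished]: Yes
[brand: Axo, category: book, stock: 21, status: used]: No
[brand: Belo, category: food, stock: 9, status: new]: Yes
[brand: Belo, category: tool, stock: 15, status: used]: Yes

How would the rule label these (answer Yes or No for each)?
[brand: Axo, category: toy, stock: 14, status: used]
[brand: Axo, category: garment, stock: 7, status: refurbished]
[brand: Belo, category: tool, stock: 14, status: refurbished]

No, No, Yes

All 'Yes' examples share one property — brand is Belo — and every 'No' example lacks it.
[brand: Axo, category: toy, stock: 14, status: used]: brand is Axo — doesn't match, so No. [brand: Axo, category: garment, stock: 7, status: refurbished]: brand is Axo — doesn't match, so No. [brand: Belo, category: tool, stock: 14, status: refurbished]: brand is Belo — matches, so Yes.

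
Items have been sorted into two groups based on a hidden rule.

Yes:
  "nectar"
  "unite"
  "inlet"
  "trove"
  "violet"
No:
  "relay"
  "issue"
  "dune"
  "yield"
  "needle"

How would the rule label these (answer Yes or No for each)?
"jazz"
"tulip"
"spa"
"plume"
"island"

Comparing the two groups points to one rule — contains 't'.
No: "jazz", since no 't'.
Yes: "tulip", since has 't'.
No: "spa", since no 't'.
No: "plume", since no 't'.
No: "island", since no 't'.

No, Yes, No, No, No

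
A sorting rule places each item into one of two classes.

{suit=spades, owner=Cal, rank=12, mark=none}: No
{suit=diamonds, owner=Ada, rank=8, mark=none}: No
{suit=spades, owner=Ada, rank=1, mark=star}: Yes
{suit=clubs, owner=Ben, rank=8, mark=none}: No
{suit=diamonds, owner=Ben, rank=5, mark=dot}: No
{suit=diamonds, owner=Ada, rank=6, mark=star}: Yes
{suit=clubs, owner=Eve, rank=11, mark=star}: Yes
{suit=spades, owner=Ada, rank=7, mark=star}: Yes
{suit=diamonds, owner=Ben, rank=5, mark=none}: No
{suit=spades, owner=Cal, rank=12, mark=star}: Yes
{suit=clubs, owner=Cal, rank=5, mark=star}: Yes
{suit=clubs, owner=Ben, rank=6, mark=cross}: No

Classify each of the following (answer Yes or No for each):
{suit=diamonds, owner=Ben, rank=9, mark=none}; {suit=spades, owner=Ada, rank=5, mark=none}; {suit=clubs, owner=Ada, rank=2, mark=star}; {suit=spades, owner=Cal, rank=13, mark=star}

The rule appears to be: mark is star.
{suit=diamonds, owner=Ben, rank=9, mark=none} — mark is none, hence No. {suit=spades, owner=Ada, rank=5, mark=none} — mark is none, hence No. {suit=clubs, owner=Ada, rank=2, mark=star} — mark is star, hence Yes. {suit=spades, owner=Cal, rank=13, mark=star} — mark is star, hence Yes.

No, No, Yes, Yes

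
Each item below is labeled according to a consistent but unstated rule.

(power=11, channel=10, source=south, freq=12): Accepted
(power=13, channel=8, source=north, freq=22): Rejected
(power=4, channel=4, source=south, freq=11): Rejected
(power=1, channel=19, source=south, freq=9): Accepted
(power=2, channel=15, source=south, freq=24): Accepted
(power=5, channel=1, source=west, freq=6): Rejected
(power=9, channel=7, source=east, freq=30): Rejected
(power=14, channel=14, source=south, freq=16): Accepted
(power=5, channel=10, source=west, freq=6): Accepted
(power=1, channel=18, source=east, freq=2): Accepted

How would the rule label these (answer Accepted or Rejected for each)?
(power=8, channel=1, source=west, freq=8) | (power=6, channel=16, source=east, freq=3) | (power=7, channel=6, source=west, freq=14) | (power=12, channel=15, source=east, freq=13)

Rejected, Accepted, Rejected, Accepted

The simplest hypothesis consistent with all the labels is: channel ≥ 10.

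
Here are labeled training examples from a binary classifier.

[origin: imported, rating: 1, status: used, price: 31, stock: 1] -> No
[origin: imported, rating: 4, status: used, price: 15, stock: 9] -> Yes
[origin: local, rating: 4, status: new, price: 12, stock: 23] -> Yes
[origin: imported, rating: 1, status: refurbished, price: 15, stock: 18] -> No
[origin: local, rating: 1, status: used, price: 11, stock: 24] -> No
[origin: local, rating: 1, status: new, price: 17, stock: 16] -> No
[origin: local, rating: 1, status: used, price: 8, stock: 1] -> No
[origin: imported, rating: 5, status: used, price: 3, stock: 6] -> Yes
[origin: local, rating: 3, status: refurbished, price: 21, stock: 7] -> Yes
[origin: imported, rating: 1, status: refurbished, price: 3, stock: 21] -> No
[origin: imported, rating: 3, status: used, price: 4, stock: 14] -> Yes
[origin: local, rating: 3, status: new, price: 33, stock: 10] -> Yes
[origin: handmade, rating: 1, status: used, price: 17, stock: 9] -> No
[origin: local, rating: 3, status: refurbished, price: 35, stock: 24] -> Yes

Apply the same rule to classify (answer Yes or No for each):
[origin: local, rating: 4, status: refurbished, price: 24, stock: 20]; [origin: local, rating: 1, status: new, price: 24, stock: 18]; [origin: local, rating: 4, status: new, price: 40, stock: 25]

Yes, No, Yes

A rule that fits every label: rating ≥ 3 — true of each 'Yes' example, false of each 'No' one.
[origin: local, rating: 4, status: refurbished, price: 24, stock: 20]: rating = 4 — fits, so Yes. [origin: local, rating: 1, status: new, price: 24, stock: 18]: rating = 1 — fails the rule, so No. [origin: local, rating: 4, status: new, price: 40, stock: 25]: rating = 4 — fits, so Yes.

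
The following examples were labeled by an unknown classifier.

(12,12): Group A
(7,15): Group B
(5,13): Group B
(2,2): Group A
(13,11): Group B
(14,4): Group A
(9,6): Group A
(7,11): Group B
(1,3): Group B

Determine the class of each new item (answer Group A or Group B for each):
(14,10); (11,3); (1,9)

The classifier is using: second is even.
(14,10): second 10, satisfies this → Group A.
(11,3): second 3, fails the rule → Group B.
(1,9): second 9, fails the rule → Group B.

Group A, Group B, Group B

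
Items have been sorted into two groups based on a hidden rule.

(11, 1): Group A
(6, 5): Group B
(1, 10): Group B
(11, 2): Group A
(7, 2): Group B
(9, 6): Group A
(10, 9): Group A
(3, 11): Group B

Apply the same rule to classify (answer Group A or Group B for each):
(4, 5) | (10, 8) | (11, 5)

Rule: first ≥ 9. This holds for each 'Group A' example and fails for each 'Group B' one.
(4, 5): Group B (first 4). (10, 8): Group A (first 10). (11, 5): Group A (first 11).

Group B, Group A, Group A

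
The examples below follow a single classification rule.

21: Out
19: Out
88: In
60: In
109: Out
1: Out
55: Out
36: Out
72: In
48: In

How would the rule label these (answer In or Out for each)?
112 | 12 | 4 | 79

In, Out, Out, Out

The classifier is using: even AND at least 48.
112: 112 is even, 112 ≥ 48 — passes, so In.
12: 12 is even, 12 < 48 — doesn't match, so Out.
4: 4 is even, 4 < 48 — doesn't match, so Out.
79: 79 is odd, 79 ≥ 48 — doesn't match, so Out.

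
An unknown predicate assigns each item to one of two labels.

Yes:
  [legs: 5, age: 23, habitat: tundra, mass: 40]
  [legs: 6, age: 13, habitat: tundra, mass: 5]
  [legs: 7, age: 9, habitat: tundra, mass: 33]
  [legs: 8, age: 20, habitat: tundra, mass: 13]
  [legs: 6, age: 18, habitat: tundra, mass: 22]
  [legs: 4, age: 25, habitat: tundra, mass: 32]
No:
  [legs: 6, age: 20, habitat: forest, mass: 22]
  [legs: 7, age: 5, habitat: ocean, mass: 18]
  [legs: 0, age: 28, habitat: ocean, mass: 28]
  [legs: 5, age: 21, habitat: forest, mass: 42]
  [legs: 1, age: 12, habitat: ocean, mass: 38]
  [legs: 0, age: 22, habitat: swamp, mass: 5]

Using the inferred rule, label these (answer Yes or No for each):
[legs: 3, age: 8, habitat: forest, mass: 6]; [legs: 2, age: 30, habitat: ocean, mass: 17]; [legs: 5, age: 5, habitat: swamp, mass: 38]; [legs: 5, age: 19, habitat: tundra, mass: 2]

Every 'Yes' example satisfies: habitat is tundra. None of the 'No' examples do.

No, No, No, Yes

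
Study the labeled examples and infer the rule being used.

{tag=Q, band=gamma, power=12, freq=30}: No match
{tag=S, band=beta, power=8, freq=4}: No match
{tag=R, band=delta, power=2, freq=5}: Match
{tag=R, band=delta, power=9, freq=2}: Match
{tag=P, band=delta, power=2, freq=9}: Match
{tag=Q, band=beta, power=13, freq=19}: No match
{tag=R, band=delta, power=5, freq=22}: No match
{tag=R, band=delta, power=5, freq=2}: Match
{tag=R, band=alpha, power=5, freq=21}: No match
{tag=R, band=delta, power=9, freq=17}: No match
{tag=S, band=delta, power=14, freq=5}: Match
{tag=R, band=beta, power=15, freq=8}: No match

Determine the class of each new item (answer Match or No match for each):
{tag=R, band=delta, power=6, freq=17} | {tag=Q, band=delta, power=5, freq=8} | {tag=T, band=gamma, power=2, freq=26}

The common property of the 'Match' items is: band is delta AND freq ≤ 9. No 'No match' item has it.

No match, Match, No match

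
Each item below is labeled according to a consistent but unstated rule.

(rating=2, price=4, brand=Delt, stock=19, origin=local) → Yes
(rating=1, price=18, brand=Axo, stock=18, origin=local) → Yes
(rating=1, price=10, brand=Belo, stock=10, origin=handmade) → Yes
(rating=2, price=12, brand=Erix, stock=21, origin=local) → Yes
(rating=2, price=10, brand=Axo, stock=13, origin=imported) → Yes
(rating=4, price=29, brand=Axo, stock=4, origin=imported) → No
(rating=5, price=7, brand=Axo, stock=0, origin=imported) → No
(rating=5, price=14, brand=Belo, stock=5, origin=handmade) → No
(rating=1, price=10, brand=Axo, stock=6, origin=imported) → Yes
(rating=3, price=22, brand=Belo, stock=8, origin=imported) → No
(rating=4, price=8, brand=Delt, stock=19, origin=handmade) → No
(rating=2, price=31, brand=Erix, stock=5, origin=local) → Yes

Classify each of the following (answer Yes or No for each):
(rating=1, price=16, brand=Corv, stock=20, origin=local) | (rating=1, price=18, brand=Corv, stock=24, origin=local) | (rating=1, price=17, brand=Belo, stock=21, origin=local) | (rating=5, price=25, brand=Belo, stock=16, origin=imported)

Yes, Yes, Yes, No

The pattern is that an item is 'Yes' exactly when: rating ≤ 2.
Yes: (rating=1, price=16, brand=Corv, stock=20, origin=local), since rating = 1. Yes: (rating=1, price=18, brand=Corv, stock=24, origin=local), since rating = 1. Yes: (rating=1, price=17, brand=Belo, stock=21, origin=local), since rating = 1. No: (rating=5, price=25, brand=Belo, stock=16, origin=imported), since rating = 5.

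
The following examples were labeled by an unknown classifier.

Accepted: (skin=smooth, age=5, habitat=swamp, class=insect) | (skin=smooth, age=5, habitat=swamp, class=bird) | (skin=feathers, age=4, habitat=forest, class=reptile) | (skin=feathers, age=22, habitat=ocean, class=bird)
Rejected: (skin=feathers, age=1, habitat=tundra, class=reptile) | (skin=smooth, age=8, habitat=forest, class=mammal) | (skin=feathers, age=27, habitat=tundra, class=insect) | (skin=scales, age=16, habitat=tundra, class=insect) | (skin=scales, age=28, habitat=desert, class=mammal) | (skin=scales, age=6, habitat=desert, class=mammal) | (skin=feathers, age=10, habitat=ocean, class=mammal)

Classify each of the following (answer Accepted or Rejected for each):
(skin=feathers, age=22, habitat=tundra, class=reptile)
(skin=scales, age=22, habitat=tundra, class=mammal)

The common property of the 'Accepted' items is: class is not mammal AND habitat is not tundra. No 'Rejected' item has it.

Rejected, Rejected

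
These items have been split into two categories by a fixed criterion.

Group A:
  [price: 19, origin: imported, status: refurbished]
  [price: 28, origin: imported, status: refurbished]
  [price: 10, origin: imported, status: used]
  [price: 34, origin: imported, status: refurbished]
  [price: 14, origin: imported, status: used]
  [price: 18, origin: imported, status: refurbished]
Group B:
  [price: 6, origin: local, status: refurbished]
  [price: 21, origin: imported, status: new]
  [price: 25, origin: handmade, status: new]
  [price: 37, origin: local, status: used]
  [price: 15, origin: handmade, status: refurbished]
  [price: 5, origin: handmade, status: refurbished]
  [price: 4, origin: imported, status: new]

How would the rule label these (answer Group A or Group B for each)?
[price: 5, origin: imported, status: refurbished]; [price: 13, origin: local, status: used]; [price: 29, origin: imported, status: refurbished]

Group A, Group B, Group A

The rule appears to be: status is not new AND origin is imported.
[price: 5, origin: imported, status: refurbished]: Group A (status is refurbished, origin is imported). [price: 13, origin: local, status: used]: Group B (status is used, origin is local). [price: 29, origin: imported, status: refurbished]: Group A (status is refurbished, origin is imported).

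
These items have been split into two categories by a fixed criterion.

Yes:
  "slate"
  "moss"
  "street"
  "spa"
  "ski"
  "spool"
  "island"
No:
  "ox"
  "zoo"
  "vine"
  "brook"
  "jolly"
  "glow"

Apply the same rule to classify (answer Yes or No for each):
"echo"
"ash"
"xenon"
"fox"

No, Yes, No, No

All 'Yes' examples share one property — contains 's' — and every 'No' example lacks it.
"echo" — no 's', hence No.
"ash" — has 's', hence Yes.
"xenon" — no 's', hence No.
"fox" — no 's', hence No.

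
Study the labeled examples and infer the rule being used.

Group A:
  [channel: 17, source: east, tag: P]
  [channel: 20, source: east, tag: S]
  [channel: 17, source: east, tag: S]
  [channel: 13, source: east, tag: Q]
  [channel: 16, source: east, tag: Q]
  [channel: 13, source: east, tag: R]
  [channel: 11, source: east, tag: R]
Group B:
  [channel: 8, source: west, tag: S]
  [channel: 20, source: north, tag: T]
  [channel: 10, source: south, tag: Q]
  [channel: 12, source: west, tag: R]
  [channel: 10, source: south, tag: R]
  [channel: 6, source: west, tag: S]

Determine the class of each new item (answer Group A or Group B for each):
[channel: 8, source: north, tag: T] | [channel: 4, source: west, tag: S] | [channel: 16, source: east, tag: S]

The distinguishing property — source is east — holds for all the 'Group A' cases and none of the 'Group B' cases.
[channel: 8, source: north, tag: T]: source is north — does not satisfy this, so Group B. [channel: 4, source: west, tag: S]: source is west — does not satisfy this, so Group B. [channel: 16, source: east, tag: S]: source is east — fits, so Group A.

Group B, Group B, Group A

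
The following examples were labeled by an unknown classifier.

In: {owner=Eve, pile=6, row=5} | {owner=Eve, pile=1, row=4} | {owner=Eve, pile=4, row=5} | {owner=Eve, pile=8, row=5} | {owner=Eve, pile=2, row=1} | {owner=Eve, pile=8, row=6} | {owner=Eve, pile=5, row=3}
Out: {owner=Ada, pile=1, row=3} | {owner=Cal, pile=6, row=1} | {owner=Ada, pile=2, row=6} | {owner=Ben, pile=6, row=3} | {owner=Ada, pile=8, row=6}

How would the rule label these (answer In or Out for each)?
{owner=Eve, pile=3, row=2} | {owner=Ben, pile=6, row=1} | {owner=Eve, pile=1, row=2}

In, Out, In

The rule appears to be: owner is Eve.
{owner=Eve, pile=3, row=2} — owner is Eve, hence In.
{owner=Ben, pile=6, row=1} — owner is Ben, hence Out.
{owner=Eve, pile=1, row=2} — owner is Eve, hence In.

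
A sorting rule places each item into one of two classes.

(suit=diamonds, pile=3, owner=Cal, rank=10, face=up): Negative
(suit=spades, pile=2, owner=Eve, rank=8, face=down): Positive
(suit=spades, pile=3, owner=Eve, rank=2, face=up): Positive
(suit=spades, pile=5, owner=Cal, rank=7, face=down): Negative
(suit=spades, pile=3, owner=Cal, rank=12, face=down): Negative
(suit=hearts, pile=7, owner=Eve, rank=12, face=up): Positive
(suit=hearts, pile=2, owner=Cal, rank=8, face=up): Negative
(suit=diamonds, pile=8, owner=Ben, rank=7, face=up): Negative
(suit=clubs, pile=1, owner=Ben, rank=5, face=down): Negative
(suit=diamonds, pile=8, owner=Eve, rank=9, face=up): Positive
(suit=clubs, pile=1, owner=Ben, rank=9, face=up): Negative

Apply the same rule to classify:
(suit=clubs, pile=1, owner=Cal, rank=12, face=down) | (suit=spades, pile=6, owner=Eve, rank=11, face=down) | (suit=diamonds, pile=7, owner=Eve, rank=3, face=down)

Negative, Positive, Positive

The classifier is using: owner is Eve.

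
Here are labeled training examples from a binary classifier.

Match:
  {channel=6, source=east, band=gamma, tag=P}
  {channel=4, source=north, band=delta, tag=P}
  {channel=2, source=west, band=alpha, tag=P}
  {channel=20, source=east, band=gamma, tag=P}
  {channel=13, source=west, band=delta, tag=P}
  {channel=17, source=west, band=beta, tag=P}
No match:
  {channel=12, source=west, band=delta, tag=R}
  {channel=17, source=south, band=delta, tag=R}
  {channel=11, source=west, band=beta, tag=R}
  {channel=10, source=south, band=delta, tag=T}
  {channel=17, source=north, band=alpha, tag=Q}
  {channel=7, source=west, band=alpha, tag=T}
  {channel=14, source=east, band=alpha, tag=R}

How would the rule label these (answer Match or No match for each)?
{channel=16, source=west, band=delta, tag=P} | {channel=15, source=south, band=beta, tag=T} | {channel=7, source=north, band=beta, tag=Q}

Match, No match, No match

The pattern is that an item is 'Match' exactly when: tag is P.
{channel=16, source=west, band=delta, tag=P}: tag is P — satisfies this, so Match. {channel=15, source=south, band=beta, tag=T}: tag is T — doesn't match, so No match. {channel=7, source=north, band=beta, tag=Q}: tag is Q — doesn't match, so No match.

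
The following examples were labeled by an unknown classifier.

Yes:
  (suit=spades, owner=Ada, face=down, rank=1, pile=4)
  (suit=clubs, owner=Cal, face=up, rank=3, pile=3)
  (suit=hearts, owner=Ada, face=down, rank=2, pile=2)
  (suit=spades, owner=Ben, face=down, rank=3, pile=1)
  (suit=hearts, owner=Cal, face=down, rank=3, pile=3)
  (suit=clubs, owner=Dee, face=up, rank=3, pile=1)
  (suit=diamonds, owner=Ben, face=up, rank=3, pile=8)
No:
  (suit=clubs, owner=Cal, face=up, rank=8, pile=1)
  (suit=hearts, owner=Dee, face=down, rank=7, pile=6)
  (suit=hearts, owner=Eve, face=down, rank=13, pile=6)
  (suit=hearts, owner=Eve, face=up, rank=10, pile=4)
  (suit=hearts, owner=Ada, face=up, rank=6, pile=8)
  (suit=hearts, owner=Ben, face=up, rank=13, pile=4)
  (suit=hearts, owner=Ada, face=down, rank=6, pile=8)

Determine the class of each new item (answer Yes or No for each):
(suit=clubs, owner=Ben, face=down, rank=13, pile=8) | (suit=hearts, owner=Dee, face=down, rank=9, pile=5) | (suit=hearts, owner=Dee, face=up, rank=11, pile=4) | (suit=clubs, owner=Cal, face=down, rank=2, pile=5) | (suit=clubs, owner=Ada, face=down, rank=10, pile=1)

No, No, No, Yes, No

The simplest hypothesis consistent with all the labels is: rank ≤ 3.
(suit=clubs, owner=Ben, face=down, rank=13, pile=8): rank = 13, does not satisfy this → No.
(suit=hearts, owner=Dee, face=down, rank=9, pile=5): rank = 9, does not satisfy this → No.
(suit=hearts, owner=Dee, face=up, rank=11, pile=4): rank = 11, does not satisfy this → No.
(suit=clubs, owner=Cal, face=down, rank=2, pile=5): rank = 2, checks out → Yes.
(suit=clubs, owner=Ada, face=down, rank=10, pile=1): rank = 10, does not satisfy this → No.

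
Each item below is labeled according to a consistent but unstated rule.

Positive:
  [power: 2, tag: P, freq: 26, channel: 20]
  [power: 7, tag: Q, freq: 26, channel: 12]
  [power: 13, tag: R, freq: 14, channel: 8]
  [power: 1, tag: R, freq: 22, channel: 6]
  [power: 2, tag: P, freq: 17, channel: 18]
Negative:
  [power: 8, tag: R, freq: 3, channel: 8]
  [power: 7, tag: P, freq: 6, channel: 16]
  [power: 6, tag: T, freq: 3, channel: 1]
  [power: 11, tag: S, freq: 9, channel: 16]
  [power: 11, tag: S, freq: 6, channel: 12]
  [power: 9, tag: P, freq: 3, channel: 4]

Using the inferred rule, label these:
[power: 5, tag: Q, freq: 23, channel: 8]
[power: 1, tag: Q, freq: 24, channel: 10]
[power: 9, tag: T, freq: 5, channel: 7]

Positive, Positive, Negative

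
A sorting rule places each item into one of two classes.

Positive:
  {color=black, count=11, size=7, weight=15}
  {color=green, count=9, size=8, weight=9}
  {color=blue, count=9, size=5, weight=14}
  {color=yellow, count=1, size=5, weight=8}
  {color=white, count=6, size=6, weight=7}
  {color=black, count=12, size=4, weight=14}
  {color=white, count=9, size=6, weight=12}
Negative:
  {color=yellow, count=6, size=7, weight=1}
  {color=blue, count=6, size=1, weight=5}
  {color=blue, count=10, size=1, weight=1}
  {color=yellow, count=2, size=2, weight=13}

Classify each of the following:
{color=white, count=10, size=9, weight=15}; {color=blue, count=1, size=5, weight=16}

Positive, Positive

The classifier is using: weight ≥ 5 AND size ≥ 4.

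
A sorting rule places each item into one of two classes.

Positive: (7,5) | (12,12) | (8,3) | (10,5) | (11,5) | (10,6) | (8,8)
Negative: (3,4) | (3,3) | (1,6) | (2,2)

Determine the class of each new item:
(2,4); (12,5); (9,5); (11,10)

Negative, Positive, Positive, Positive

All 'Positive' examples share one property — sum ≥ 11 — and every 'Negative' example lacks it.
(2,4): Negative (2+4 = 6). (12,5): Positive (12+5 = 17). (9,5): Positive (9+5 = 14). (11,10): Positive (11+10 = 21).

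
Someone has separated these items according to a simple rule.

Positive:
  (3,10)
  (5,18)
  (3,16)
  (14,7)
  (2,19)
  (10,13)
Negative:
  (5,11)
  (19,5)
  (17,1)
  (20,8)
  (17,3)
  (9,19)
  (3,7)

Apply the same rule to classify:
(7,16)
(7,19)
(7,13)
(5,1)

Checking candidate rules against both groups, what survives is: sum is odd.
Positive: (7,16), since 7+16 = 23.
Negative: (7,19), since 7+19 = 26.
Negative: (7,13), since 7+13 = 20.
Negative: (5,1), since 5+1 = 6.

Positive, Negative, Negative, Negative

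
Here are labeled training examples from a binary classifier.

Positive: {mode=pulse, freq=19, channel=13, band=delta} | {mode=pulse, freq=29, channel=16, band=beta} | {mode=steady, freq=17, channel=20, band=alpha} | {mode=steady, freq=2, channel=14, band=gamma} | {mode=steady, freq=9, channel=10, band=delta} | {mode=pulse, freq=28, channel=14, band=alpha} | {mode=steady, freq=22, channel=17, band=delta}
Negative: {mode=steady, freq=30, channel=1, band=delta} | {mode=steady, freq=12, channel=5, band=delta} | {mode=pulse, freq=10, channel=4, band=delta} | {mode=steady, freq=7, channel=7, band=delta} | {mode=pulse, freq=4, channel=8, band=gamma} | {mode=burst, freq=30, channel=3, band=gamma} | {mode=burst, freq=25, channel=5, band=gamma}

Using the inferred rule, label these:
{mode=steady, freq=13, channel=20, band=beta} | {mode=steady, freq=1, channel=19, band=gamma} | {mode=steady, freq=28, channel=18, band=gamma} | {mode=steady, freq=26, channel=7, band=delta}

The classifier is using: channel ≥ 10.
{mode=steady, freq=13, channel=20, band=beta}: channel = 20 — meets the rule, so Positive.
{mode=steady, freq=1, channel=19, band=gamma}: channel = 19 — meets the rule, so Positive.
{mode=steady, freq=28, channel=18, band=gamma}: channel = 18 — meets the rule, so Positive.
{mode=steady, freq=26, channel=7, band=delta}: channel = 7 — lacks this property, so Negative.

Positive, Positive, Positive, Negative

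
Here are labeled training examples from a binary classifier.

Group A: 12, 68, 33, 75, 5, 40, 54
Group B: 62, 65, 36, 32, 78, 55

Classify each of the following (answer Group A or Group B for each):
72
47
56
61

One predicate separates the groups cleanly: ≡ 5 (mod 7).
72 → 72 mod 7 = 2 → Group B. 47 → 47 mod 7 = 5 → Group A. 56 → 56 mod 7 = 0 → Group B. 61 → 61 mod 7 = 5 → Group A.

Group B, Group A, Group B, Group A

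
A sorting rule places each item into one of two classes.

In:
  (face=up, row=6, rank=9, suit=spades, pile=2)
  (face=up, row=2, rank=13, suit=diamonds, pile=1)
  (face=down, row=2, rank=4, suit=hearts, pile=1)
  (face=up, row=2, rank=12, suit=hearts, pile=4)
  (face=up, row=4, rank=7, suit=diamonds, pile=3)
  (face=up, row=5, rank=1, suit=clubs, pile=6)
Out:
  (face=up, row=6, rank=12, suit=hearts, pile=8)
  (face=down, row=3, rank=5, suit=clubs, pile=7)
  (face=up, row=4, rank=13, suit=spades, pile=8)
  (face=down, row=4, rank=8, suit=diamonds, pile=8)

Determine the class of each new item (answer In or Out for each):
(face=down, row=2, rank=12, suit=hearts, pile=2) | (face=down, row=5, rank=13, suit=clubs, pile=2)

In, In

The classifier is using: pile ≤ 6.
(face=down, row=2, rank=12, suit=hearts, pile=2) → pile = 2 → In.
(face=down, row=5, rank=13, suit=clubs, pile=2) → pile = 2 → In.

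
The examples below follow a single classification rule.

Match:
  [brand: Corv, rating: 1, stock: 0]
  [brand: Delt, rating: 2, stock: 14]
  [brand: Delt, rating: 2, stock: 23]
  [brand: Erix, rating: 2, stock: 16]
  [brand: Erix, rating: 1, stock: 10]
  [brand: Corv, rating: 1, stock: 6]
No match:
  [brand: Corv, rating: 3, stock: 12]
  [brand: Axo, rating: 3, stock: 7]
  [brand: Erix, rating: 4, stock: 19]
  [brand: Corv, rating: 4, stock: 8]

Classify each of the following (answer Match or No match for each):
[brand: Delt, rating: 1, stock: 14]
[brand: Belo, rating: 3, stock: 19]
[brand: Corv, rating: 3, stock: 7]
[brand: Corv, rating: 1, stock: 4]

Match, No match, No match, Match

All 'Match' examples share one property — rating ≤ 2 — and every 'No match' example lacks it.
[brand: Delt, rating: 1, stock: 14] — rating = 1, hence Match. [brand: Belo, rating: 3, stock: 19] — rating = 3, hence No match. [brand: Corv, rating: 3, stock: 7] — rating = 3, hence No match. [brand: Corv, rating: 1, stock: 4] — rating = 1, hence Match.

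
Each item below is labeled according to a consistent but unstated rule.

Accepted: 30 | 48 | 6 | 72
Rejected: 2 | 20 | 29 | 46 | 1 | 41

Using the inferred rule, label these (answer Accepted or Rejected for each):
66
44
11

Accepted, Rejected, Rejected

Every 'Accepted' example satisfies: multiple of 3. None of the 'Rejected' examples do.
66: 66 = 3·22 — satisfies this, so Accepted.
44: 44 = 3·14 + 2 — doesn't qualify, so Rejected.
11: 11 = 3·3 + 2 — doesn't qualify, so Rejected.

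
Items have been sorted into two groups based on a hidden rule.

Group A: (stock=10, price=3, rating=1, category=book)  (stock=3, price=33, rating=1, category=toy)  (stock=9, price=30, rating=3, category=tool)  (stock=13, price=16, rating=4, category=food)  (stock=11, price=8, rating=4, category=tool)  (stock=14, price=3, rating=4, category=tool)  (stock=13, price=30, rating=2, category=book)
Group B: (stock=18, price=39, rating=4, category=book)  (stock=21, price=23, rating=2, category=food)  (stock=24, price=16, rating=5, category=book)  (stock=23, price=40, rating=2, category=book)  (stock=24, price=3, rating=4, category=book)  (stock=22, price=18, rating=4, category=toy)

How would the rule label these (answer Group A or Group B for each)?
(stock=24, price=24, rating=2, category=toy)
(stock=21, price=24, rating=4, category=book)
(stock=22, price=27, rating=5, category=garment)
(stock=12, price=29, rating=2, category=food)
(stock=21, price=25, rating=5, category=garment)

Group B, Group B, Group B, Group A, Group B

One predicate separates the groups cleanly: stock ≤ 14.
(stock=24, price=24, rating=2, category=toy): stock = 24, fails this test → Group B. (stock=21, price=24, rating=4, category=book): stock = 21, fails this test → Group B. (stock=22, price=27, rating=5, category=garment): stock = 22, fails this test → Group B. (stock=12, price=29, rating=2, category=food): stock = 12, matches → Group A. (stock=21, price=25, rating=5, category=garment): stock = 21, fails this test → Group B.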